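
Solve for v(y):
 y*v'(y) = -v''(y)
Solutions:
 v(y) = C1 + C2*erf(sqrt(2)*y/2)


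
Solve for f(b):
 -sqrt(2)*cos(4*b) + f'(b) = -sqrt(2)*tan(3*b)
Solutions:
 f(b) = C1 + sqrt(2)*log(cos(3*b))/3 + sqrt(2)*sin(4*b)/4


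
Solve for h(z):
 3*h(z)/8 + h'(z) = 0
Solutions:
 h(z) = C1*exp(-3*z/8)


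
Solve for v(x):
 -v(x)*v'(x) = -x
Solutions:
 v(x) = -sqrt(C1 + x^2)
 v(x) = sqrt(C1 + x^2)


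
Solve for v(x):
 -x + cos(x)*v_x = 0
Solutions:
 v(x) = C1 + Integral(x/cos(x), x)


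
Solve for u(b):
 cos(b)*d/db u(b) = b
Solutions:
 u(b) = C1 + Integral(b/cos(b), b)


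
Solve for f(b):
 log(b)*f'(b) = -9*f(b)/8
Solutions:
 f(b) = C1*exp(-9*li(b)/8)


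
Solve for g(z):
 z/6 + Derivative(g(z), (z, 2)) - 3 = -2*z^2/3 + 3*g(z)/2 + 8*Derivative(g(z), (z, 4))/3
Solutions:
 g(z) = 4*z^2/9 + z/9 + (C1*sin(sqrt(3)*z*sin(atan(sqrt(15))/2)/2) + C2*cos(sqrt(3)*z*sin(atan(sqrt(15))/2)/2))*exp(-sqrt(3)*z*cos(atan(sqrt(15))/2)/2) + (C3*sin(sqrt(3)*z*sin(atan(sqrt(15))/2)/2) + C4*cos(sqrt(3)*z*sin(atan(sqrt(15))/2)/2))*exp(sqrt(3)*z*cos(atan(sqrt(15))/2)/2) - 38/27


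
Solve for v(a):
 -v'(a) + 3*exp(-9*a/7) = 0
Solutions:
 v(a) = C1 - 7*exp(-9*a/7)/3


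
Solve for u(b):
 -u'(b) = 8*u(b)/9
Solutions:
 u(b) = C1*exp(-8*b/9)


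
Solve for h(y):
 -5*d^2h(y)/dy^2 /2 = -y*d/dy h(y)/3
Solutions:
 h(y) = C1 + C2*erfi(sqrt(15)*y/15)


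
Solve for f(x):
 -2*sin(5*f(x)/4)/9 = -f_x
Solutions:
 -2*x/9 + 2*log(cos(5*f(x)/4) - 1)/5 - 2*log(cos(5*f(x)/4) + 1)/5 = C1


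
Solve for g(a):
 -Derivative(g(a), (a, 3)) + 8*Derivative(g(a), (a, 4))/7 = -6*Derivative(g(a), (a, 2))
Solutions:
 g(a) = C1 + C2*a + (C3*sin(sqrt(1295)*a/16) + C4*cos(sqrt(1295)*a/16))*exp(7*a/16)


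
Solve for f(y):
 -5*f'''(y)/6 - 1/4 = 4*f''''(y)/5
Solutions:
 f(y) = C1 + C2*y + C3*y^2 + C4*exp(-25*y/24) - y^3/20


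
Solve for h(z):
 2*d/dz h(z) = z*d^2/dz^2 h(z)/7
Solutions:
 h(z) = C1 + C2*z^15


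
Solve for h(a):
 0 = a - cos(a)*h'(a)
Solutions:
 h(a) = C1 + Integral(a/cos(a), a)


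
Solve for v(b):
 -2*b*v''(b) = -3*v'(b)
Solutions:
 v(b) = C1 + C2*b^(5/2)


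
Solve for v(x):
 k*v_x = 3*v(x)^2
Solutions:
 v(x) = -k/(C1*k + 3*x)


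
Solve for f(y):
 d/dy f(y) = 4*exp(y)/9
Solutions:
 f(y) = C1 + 4*exp(y)/9


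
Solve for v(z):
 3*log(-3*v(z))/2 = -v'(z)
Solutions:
 2*Integral(1/(log(-_y) + log(3)), (_y, v(z)))/3 = C1 - z


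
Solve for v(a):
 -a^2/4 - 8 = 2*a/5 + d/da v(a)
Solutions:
 v(a) = C1 - a^3/12 - a^2/5 - 8*a


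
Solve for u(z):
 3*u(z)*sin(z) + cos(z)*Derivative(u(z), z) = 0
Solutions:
 u(z) = C1*cos(z)^3


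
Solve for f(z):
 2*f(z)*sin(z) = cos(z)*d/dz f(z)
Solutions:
 f(z) = C1/cos(z)^2


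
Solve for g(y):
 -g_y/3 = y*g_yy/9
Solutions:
 g(y) = C1 + C2/y^2


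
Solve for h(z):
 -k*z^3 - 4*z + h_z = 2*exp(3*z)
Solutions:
 h(z) = C1 + k*z^4/4 + 2*z^2 + 2*exp(3*z)/3


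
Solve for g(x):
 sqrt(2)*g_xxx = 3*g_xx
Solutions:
 g(x) = C1 + C2*x + C3*exp(3*sqrt(2)*x/2)


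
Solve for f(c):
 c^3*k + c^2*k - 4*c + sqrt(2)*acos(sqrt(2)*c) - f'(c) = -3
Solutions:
 f(c) = C1 + c^4*k/4 + c^3*k/3 - 2*c^2 + 3*c + sqrt(2)*(c*acos(sqrt(2)*c) - sqrt(2)*sqrt(1 - 2*c^2)/2)


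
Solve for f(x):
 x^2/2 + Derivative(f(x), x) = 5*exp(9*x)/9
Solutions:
 f(x) = C1 - x^3/6 + 5*exp(9*x)/81


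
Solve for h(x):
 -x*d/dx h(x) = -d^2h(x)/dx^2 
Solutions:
 h(x) = C1 + C2*erfi(sqrt(2)*x/2)


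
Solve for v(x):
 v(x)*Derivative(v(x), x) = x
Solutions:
 v(x) = -sqrt(C1 + x^2)
 v(x) = sqrt(C1 + x^2)


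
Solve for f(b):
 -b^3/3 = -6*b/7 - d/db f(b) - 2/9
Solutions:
 f(b) = C1 + b^4/12 - 3*b^2/7 - 2*b/9


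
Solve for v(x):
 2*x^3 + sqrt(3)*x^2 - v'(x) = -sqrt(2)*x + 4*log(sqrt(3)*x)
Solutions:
 v(x) = C1 + x^4/2 + sqrt(3)*x^3/3 + sqrt(2)*x^2/2 - 4*x*log(x) - x*log(9) + 4*x


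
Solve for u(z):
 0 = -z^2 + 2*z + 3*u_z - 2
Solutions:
 u(z) = C1 + z^3/9 - z^2/3 + 2*z/3


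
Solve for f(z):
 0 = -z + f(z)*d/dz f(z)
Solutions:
 f(z) = -sqrt(C1 + z^2)
 f(z) = sqrt(C1 + z^2)


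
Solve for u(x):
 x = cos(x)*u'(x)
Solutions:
 u(x) = C1 + Integral(x/cos(x), x)


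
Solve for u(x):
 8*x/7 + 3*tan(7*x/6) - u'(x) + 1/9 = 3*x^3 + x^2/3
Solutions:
 u(x) = C1 - 3*x^4/4 - x^3/9 + 4*x^2/7 + x/9 - 18*log(cos(7*x/6))/7


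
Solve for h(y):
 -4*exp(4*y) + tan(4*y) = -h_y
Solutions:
 h(y) = C1 + exp(4*y) + log(cos(4*y))/4


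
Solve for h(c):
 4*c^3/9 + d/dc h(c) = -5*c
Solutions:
 h(c) = C1 - c^4/9 - 5*c^2/2


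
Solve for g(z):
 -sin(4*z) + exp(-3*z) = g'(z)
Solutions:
 g(z) = C1 + cos(4*z)/4 - exp(-3*z)/3


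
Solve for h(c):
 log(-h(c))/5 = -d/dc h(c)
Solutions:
 -li(-h(c)) = C1 - c/5


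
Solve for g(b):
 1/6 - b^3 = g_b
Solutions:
 g(b) = C1 - b^4/4 + b/6


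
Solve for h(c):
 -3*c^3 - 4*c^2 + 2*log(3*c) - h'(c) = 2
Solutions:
 h(c) = C1 - 3*c^4/4 - 4*c^3/3 + 2*c*log(c) - 4*c + 2*c*log(3)


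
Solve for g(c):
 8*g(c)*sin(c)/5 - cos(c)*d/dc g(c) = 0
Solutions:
 g(c) = C1/cos(c)^(8/5)


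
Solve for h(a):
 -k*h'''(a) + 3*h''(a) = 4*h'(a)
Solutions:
 h(a) = C1 + C2*exp(a*(3 - sqrt(9 - 16*k))/(2*k)) + C3*exp(a*(sqrt(9 - 16*k) + 3)/(2*k))


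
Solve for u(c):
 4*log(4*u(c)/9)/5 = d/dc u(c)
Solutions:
 -5*Integral(1/(log(_y) - 2*log(3) + 2*log(2)), (_y, u(c)))/4 = C1 - c


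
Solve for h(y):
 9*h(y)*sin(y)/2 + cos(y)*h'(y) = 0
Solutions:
 h(y) = C1*cos(y)^(9/2)


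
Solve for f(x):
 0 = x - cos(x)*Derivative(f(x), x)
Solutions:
 f(x) = C1 + Integral(x/cos(x), x)


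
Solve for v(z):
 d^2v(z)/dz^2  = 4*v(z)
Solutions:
 v(z) = C1*exp(-2*z) + C2*exp(2*z)


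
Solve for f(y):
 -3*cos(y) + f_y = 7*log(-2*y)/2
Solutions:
 f(y) = C1 + 7*y*log(-y)/2 - 7*y/2 + 7*y*log(2)/2 + 3*sin(y)


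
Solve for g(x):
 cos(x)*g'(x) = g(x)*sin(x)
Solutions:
 g(x) = C1/cos(x)


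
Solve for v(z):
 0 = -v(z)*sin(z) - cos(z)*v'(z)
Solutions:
 v(z) = C1*cos(z)


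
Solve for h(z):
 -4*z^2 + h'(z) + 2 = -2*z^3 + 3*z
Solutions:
 h(z) = C1 - z^4/2 + 4*z^3/3 + 3*z^2/2 - 2*z


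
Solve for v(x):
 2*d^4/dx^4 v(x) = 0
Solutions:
 v(x) = C1 + C2*x + C3*x^2 + C4*x^3


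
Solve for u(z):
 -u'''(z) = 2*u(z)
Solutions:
 u(z) = C3*exp(-2^(1/3)*z) + (C1*sin(2^(1/3)*sqrt(3)*z/2) + C2*cos(2^(1/3)*sqrt(3)*z/2))*exp(2^(1/3)*z/2)


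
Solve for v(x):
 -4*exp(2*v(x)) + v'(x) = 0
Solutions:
 v(x) = log(-sqrt(-1/(C1 + 4*x))) - log(2)/2
 v(x) = log(-1/(C1 + 4*x))/2 - log(2)/2


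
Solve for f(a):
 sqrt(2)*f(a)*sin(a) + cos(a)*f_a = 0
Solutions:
 f(a) = C1*cos(a)^(sqrt(2))


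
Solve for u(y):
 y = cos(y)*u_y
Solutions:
 u(y) = C1 + Integral(y/cos(y), y)


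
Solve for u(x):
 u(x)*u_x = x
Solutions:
 u(x) = -sqrt(C1 + x^2)
 u(x) = sqrt(C1 + x^2)


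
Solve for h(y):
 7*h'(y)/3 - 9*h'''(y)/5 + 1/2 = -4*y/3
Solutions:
 h(y) = C1 + C2*exp(-sqrt(105)*y/9) + C3*exp(sqrt(105)*y/9) - 2*y^2/7 - 3*y/14


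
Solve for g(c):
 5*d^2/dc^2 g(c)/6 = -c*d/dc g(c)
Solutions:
 g(c) = C1 + C2*erf(sqrt(15)*c/5)


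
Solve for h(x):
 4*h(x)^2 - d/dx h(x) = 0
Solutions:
 h(x) = -1/(C1 + 4*x)


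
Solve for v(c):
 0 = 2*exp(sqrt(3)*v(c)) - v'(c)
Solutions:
 v(c) = sqrt(3)*(2*log(-1/(C1 + 2*c)) - log(3))/6


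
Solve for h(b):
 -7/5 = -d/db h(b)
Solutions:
 h(b) = C1 + 7*b/5


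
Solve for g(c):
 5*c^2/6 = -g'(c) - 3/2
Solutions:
 g(c) = C1 - 5*c^3/18 - 3*c/2


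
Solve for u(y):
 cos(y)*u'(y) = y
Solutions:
 u(y) = C1 + Integral(y/cos(y), y)


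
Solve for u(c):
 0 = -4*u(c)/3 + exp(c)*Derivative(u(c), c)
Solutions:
 u(c) = C1*exp(-4*exp(-c)/3)


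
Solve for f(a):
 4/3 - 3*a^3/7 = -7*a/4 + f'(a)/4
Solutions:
 f(a) = C1 - 3*a^4/7 + 7*a^2/2 + 16*a/3


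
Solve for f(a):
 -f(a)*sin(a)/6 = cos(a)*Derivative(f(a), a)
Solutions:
 f(a) = C1*cos(a)^(1/6)


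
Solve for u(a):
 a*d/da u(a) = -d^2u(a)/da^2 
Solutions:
 u(a) = C1 + C2*erf(sqrt(2)*a/2)


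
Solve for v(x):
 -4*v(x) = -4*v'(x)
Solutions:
 v(x) = C1*exp(x)


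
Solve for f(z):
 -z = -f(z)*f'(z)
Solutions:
 f(z) = -sqrt(C1 + z^2)
 f(z) = sqrt(C1 + z^2)


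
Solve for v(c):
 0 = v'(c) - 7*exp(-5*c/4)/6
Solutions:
 v(c) = C1 - 14*exp(-5*c/4)/15


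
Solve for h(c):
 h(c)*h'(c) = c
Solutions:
 h(c) = -sqrt(C1 + c^2)
 h(c) = sqrt(C1 + c^2)


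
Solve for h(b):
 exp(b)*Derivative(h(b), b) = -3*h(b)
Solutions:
 h(b) = C1*exp(3*exp(-b))


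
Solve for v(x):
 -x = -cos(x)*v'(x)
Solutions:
 v(x) = C1 + Integral(x/cos(x), x)


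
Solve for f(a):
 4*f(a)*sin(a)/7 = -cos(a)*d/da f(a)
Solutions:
 f(a) = C1*cos(a)^(4/7)


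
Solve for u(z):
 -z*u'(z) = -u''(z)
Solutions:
 u(z) = C1 + C2*erfi(sqrt(2)*z/2)


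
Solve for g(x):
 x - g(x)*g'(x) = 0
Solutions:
 g(x) = -sqrt(C1 + x^2)
 g(x) = sqrt(C1 + x^2)


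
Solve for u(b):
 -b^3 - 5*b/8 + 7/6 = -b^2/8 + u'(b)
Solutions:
 u(b) = C1 - b^4/4 + b^3/24 - 5*b^2/16 + 7*b/6


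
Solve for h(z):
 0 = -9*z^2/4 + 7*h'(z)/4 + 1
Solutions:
 h(z) = C1 + 3*z^3/7 - 4*z/7


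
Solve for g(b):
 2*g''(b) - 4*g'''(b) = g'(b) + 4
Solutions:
 g(b) = C1 - 4*b + (C2*sin(sqrt(3)*b/4) + C3*cos(sqrt(3)*b/4))*exp(b/4)


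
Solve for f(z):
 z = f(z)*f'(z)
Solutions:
 f(z) = -sqrt(C1 + z^2)
 f(z) = sqrt(C1 + z^2)


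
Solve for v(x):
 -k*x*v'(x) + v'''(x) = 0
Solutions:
 v(x) = C1 + Integral(C2*airyai(k^(1/3)*x) + C3*airybi(k^(1/3)*x), x)


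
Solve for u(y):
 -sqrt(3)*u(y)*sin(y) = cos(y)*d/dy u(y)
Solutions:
 u(y) = C1*cos(y)^(sqrt(3))


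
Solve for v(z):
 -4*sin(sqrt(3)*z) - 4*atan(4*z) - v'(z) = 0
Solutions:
 v(z) = C1 - 4*z*atan(4*z) + log(16*z^2 + 1)/2 + 4*sqrt(3)*cos(sqrt(3)*z)/3


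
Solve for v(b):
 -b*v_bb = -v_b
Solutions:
 v(b) = C1 + C2*b^2


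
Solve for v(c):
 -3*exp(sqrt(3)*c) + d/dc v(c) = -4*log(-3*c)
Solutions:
 v(c) = C1 - 4*c*log(-c) + 4*c*(1 - log(3)) + sqrt(3)*exp(sqrt(3)*c)


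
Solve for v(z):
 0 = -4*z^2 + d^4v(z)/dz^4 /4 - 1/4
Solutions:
 v(z) = C1 + C2*z + C3*z^2 + C4*z^3 + 2*z^6/45 + z^4/24


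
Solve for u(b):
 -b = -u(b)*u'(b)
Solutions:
 u(b) = -sqrt(C1 + b^2)
 u(b) = sqrt(C1 + b^2)


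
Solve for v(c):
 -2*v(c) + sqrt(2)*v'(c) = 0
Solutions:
 v(c) = C1*exp(sqrt(2)*c)


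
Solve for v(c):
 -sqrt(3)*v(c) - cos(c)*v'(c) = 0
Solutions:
 v(c) = C1*(sin(c) - 1)^(sqrt(3)/2)/(sin(c) + 1)^(sqrt(3)/2)


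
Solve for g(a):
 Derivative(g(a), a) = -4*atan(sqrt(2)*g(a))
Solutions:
 Integral(1/atan(sqrt(2)*_y), (_y, g(a))) = C1 - 4*a


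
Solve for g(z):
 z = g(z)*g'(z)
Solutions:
 g(z) = -sqrt(C1 + z^2)
 g(z) = sqrt(C1 + z^2)


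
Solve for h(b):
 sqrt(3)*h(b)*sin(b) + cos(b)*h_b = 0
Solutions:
 h(b) = C1*cos(b)^(sqrt(3))


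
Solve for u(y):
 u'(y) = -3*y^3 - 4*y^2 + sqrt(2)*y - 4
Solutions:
 u(y) = C1 - 3*y^4/4 - 4*y^3/3 + sqrt(2)*y^2/2 - 4*y


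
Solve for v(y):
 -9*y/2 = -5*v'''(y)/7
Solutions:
 v(y) = C1 + C2*y + C3*y^2 + 21*y^4/80


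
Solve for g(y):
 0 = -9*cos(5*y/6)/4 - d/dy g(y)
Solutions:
 g(y) = C1 - 27*sin(5*y/6)/10


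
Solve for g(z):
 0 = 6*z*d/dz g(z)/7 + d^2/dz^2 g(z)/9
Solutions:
 g(z) = C1 + C2*erf(3*sqrt(21)*z/7)


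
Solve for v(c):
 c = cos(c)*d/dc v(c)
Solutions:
 v(c) = C1 + Integral(c/cos(c), c)


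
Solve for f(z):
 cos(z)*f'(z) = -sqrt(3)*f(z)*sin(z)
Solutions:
 f(z) = C1*cos(z)^(sqrt(3))


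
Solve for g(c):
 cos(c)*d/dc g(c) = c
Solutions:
 g(c) = C1 + Integral(c/cos(c), c)


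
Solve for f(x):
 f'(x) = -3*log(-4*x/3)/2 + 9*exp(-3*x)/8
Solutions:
 f(x) = C1 - 3*x*log(-x)/2 + x*(-3*log(2) + 3/2 + 3*log(3)/2) - 3*exp(-3*x)/8


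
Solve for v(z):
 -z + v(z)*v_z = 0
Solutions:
 v(z) = -sqrt(C1 + z^2)
 v(z) = sqrt(C1 + z^2)


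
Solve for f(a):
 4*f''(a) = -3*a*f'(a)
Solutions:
 f(a) = C1 + C2*erf(sqrt(6)*a/4)


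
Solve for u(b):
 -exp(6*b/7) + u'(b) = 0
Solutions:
 u(b) = C1 + 7*exp(6*b/7)/6


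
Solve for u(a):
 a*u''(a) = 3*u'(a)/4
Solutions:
 u(a) = C1 + C2*a^(7/4)


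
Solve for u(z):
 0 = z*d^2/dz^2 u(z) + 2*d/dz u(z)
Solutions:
 u(z) = C1 + C2/z


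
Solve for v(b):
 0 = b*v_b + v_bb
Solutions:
 v(b) = C1 + C2*erf(sqrt(2)*b/2)


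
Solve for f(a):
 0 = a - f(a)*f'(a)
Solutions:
 f(a) = -sqrt(C1 + a^2)
 f(a) = sqrt(C1 + a^2)


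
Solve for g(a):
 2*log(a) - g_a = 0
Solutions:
 g(a) = C1 + 2*a*log(a) - 2*a


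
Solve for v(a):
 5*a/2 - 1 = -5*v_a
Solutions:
 v(a) = C1 - a^2/4 + a/5


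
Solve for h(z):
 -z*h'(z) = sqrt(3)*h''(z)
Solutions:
 h(z) = C1 + C2*erf(sqrt(2)*3^(3/4)*z/6)


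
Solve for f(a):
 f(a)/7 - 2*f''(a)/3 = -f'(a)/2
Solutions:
 f(a) = C1*exp(a*(21 - sqrt(1113))/56) + C2*exp(a*(21 + sqrt(1113))/56)


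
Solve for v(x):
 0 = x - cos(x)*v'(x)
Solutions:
 v(x) = C1 + Integral(x/cos(x), x)


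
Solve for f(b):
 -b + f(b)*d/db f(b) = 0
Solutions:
 f(b) = -sqrt(C1 + b^2)
 f(b) = sqrt(C1 + b^2)


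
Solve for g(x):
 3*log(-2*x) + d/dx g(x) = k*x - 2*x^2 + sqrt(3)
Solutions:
 g(x) = C1 + k*x^2/2 - 2*x^3/3 - 3*x*log(-x) + x*(-3*log(2) + sqrt(3) + 3)


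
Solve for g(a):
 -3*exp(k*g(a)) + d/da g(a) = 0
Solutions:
 g(a) = Piecewise((log(-1/(C1*k + 3*a*k))/k, Ne(k, 0)), (nan, True))
 g(a) = Piecewise((C1 + 3*a, Eq(k, 0)), (nan, True))


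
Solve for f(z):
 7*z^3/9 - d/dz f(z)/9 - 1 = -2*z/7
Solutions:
 f(z) = C1 + 7*z^4/4 + 9*z^2/7 - 9*z


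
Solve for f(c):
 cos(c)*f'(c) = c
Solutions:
 f(c) = C1 + Integral(c/cos(c), c)


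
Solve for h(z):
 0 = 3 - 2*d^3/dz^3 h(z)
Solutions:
 h(z) = C1 + C2*z + C3*z^2 + z^3/4


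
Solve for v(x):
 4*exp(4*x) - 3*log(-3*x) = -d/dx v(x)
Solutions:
 v(x) = C1 + 3*x*log(-x) + 3*x*(-1 + log(3)) - exp(4*x)


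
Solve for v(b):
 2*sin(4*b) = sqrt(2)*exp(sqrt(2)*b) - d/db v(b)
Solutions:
 v(b) = C1 + exp(sqrt(2)*b) + cos(4*b)/2


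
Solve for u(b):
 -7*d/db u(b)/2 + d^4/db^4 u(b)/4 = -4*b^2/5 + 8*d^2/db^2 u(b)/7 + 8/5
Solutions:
 u(b) = C1 + C2*exp(-b*(32/(sqrt(8841441)/441 + 7)^(1/3) + 21*(sqrt(8841441)/441 + 7)^(1/3))/42)*sin(sqrt(3)*b*(-21*(sqrt(8841441)/441 + 7)^(1/3) + 32/(sqrt(8841441)/441 + 7)^(1/3))/42) + C3*exp(-b*(32/(sqrt(8841441)/441 + 7)^(1/3) + 21*(sqrt(8841441)/441 + 7)^(1/3))/42)*cos(sqrt(3)*b*(-21*(sqrt(8841441)/441 + 7)^(1/3) + 32/(sqrt(8841441)/441 + 7)^(1/3))/42) + C4*exp(b*(32/(21*(sqrt(8841441)/441 + 7)^(1/3)) + (sqrt(8841441)/441 + 7)^(1/3))) + 8*b^3/105 - 128*b^2/1715 - 6864*b/16807


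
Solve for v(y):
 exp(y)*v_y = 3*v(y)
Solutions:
 v(y) = C1*exp(-3*exp(-y))


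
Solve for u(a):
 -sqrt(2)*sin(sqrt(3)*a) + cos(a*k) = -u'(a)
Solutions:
 u(a) = C1 - sqrt(6)*cos(sqrt(3)*a)/3 - sin(a*k)/k


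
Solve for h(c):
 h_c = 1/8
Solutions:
 h(c) = C1 + c/8


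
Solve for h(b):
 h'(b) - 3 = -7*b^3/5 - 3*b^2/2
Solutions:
 h(b) = C1 - 7*b^4/20 - b^3/2 + 3*b


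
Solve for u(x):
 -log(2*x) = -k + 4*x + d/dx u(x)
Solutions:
 u(x) = C1 + k*x - 2*x^2 - x*log(x) - x*log(2) + x


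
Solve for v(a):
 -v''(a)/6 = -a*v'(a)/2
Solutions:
 v(a) = C1 + C2*erfi(sqrt(6)*a/2)


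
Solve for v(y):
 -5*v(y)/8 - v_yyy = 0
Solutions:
 v(y) = C3*exp(-5^(1/3)*y/2) + (C1*sin(sqrt(3)*5^(1/3)*y/4) + C2*cos(sqrt(3)*5^(1/3)*y/4))*exp(5^(1/3)*y/4)


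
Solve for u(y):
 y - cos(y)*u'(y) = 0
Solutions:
 u(y) = C1 + Integral(y/cos(y), y)


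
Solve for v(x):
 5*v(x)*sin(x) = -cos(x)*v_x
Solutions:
 v(x) = C1*cos(x)^5


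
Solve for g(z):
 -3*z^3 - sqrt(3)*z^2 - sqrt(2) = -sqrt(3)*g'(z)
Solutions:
 g(z) = C1 + sqrt(3)*z^4/4 + z^3/3 + sqrt(6)*z/3


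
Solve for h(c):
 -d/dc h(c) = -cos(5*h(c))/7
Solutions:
 -c/7 - log(sin(5*h(c)) - 1)/10 + log(sin(5*h(c)) + 1)/10 = C1


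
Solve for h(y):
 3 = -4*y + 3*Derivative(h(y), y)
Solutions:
 h(y) = C1 + 2*y^2/3 + y


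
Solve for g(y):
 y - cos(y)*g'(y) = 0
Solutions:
 g(y) = C1 + Integral(y/cos(y), y)


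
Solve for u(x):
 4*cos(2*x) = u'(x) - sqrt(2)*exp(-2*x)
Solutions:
 u(x) = C1 + 2*sin(2*x) - sqrt(2)*exp(-2*x)/2


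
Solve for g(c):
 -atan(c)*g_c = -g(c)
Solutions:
 g(c) = C1*exp(Integral(1/atan(c), c))


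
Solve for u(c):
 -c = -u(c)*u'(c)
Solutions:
 u(c) = -sqrt(C1 + c^2)
 u(c) = sqrt(C1 + c^2)


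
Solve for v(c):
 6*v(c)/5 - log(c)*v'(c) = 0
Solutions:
 v(c) = C1*exp(6*li(c)/5)


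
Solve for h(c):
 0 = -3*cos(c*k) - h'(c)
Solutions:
 h(c) = C1 - 3*sin(c*k)/k


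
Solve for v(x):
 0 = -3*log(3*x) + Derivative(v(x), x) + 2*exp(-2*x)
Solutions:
 v(x) = C1 + 3*x*log(x) + 3*x*(-1 + log(3)) + exp(-2*x)


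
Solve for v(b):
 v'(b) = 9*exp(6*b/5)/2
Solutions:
 v(b) = C1 + 15*exp(6*b/5)/4


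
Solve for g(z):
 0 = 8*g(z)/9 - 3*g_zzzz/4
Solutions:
 g(z) = C1*exp(-2*6^(1/4)*z/3) + C2*exp(2*6^(1/4)*z/3) + C3*sin(2*6^(1/4)*z/3) + C4*cos(2*6^(1/4)*z/3)


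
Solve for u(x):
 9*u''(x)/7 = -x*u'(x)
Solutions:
 u(x) = C1 + C2*erf(sqrt(14)*x/6)


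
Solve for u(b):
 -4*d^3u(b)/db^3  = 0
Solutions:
 u(b) = C1 + C2*b + C3*b^2


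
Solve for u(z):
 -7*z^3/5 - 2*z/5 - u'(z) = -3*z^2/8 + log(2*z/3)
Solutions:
 u(z) = C1 - 7*z^4/20 + z^3/8 - z^2/5 - z*log(z) + z*log(3/2) + z


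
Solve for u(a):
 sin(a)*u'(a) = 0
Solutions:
 u(a) = C1


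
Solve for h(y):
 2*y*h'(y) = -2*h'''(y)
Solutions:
 h(y) = C1 + Integral(C2*airyai(-y) + C3*airybi(-y), y)


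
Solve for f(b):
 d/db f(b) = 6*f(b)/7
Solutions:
 f(b) = C1*exp(6*b/7)


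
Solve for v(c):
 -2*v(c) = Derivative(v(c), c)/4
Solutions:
 v(c) = C1*exp(-8*c)


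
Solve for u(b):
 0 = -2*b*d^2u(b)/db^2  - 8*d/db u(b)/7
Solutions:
 u(b) = C1 + C2*b^(3/7)


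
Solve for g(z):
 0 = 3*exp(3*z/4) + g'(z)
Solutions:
 g(z) = C1 - 4*exp(3*z/4)


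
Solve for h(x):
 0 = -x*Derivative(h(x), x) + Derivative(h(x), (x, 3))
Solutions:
 h(x) = C1 + Integral(C2*airyai(x) + C3*airybi(x), x)


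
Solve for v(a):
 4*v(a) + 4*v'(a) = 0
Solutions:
 v(a) = C1*exp(-a)


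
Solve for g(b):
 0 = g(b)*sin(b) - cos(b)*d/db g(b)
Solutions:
 g(b) = C1/cos(b)


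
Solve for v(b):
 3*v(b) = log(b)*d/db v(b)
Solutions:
 v(b) = C1*exp(3*li(b))


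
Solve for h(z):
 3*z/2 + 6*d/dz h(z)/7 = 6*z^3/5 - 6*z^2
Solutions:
 h(z) = C1 + 7*z^4/20 - 7*z^3/3 - 7*z^2/8


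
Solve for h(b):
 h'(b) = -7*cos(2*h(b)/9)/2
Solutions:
 7*b/2 - 9*log(sin(2*h(b)/9) - 1)/4 + 9*log(sin(2*h(b)/9) + 1)/4 = C1


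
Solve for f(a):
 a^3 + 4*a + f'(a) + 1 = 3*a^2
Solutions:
 f(a) = C1 - a^4/4 + a^3 - 2*a^2 - a


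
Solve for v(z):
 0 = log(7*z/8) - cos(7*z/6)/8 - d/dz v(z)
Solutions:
 v(z) = C1 + z*log(z) - 3*z*log(2) - z + z*log(7) - 3*sin(7*z/6)/28


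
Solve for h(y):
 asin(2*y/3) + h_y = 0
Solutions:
 h(y) = C1 - y*asin(2*y/3) - sqrt(9 - 4*y^2)/2


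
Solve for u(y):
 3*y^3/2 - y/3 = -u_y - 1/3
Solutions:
 u(y) = C1 - 3*y^4/8 + y^2/6 - y/3


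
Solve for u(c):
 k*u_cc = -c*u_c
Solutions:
 u(c) = C1 + C2*sqrt(k)*erf(sqrt(2)*c*sqrt(1/k)/2)


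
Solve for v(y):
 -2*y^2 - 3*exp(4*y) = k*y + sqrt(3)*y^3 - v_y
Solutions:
 v(y) = C1 + k*y^2/2 + sqrt(3)*y^4/4 + 2*y^3/3 + 3*exp(4*y)/4


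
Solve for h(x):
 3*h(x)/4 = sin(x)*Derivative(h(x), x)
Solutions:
 h(x) = C1*(cos(x) - 1)^(3/8)/(cos(x) + 1)^(3/8)


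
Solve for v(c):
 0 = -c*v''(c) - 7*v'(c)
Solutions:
 v(c) = C1 + C2/c^6


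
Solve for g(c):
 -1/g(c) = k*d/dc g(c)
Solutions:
 g(c) = -sqrt(C1 - 2*c/k)
 g(c) = sqrt(C1 - 2*c/k)


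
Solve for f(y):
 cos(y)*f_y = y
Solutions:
 f(y) = C1 + Integral(y/cos(y), y)


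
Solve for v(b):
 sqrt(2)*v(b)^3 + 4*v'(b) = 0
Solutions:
 v(b) = -sqrt(2)*sqrt(-1/(C1 - sqrt(2)*b))
 v(b) = sqrt(2)*sqrt(-1/(C1 - sqrt(2)*b))


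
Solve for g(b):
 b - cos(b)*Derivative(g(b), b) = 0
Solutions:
 g(b) = C1 + Integral(b/cos(b), b)


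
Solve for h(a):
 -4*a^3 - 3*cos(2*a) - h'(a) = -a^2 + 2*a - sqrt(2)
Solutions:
 h(a) = C1 - a^4 + a^3/3 - a^2 + sqrt(2)*a - 3*sin(2*a)/2


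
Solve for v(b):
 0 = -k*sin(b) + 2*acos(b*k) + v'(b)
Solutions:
 v(b) = C1 - k*cos(b) - 2*Piecewise((b*acos(b*k) - sqrt(-b^2*k^2 + 1)/k, Ne(k, 0)), (pi*b/2, True))


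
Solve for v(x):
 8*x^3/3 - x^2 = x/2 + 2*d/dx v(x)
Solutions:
 v(x) = C1 + x^4/3 - x^3/6 - x^2/8


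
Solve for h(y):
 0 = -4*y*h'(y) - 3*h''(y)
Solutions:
 h(y) = C1 + C2*erf(sqrt(6)*y/3)


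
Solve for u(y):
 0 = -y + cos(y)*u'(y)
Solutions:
 u(y) = C1 + Integral(y/cos(y), y)


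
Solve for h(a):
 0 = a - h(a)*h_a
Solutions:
 h(a) = -sqrt(C1 + a^2)
 h(a) = sqrt(C1 + a^2)


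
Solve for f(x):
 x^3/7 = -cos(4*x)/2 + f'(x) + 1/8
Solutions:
 f(x) = C1 + x^4/28 - x/8 + sin(4*x)/8


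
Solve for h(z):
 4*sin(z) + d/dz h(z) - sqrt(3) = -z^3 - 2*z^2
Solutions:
 h(z) = C1 - z^4/4 - 2*z^3/3 + sqrt(3)*z + 4*cos(z)


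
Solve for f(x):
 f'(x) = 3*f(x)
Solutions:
 f(x) = C1*exp(3*x)


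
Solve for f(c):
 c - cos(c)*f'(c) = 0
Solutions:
 f(c) = C1 + Integral(c/cos(c), c)


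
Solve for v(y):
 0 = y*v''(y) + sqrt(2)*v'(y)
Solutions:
 v(y) = C1 + C2*y^(1 - sqrt(2))


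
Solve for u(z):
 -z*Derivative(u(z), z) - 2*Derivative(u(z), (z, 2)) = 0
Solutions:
 u(z) = C1 + C2*erf(z/2)


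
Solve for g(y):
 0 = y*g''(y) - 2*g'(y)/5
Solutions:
 g(y) = C1 + C2*y^(7/5)


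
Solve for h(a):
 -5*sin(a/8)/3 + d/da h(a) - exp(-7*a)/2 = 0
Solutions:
 h(a) = C1 - 40*cos(a/8)/3 - exp(-7*a)/14


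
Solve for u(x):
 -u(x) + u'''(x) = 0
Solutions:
 u(x) = C3*exp(x) + (C1*sin(sqrt(3)*x/2) + C2*cos(sqrt(3)*x/2))*exp(-x/2)


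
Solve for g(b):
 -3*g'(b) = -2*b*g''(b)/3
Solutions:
 g(b) = C1 + C2*b^(11/2)


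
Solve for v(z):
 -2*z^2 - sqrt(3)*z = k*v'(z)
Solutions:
 v(z) = C1 - 2*z^3/(3*k) - sqrt(3)*z^2/(2*k)


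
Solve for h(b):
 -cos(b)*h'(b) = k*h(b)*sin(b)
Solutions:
 h(b) = C1*exp(k*log(cos(b)))


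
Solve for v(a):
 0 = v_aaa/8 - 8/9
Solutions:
 v(a) = C1 + C2*a + C3*a^2 + 32*a^3/27


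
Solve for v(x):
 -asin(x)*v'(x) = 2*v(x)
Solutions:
 v(x) = C1*exp(-2*Integral(1/asin(x), x))


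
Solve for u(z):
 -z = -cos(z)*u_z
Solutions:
 u(z) = C1 + Integral(z/cos(z), z)


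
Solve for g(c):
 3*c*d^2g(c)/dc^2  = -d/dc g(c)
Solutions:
 g(c) = C1 + C2*c^(2/3)


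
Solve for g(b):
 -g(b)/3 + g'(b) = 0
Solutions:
 g(b) = C1*exp(b/3)


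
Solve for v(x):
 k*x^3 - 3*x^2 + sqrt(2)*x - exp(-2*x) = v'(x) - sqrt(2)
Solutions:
 v(x) = C1 + k*x^4/4 - x^3 + sqrt(2)*x^2/2 + sqrt(2)*x + exp(-2*x)/2


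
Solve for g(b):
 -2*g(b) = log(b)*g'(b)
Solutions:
 g(b) = C1*exp(-2*li(b))


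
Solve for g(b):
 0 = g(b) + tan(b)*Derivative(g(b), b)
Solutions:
 g(b) = C1/sin(b)


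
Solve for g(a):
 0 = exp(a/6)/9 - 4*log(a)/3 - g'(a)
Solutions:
 g(a) = C1 - 4*a*log(a)/3 + 4*a/3 + 2*exp(a/6)/3


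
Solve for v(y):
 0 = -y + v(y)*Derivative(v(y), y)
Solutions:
 v(y) = -sqrt(C1 + y^2)
 v(y) = sqrt(C1 + y^2)


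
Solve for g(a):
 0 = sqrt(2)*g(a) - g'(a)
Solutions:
 g(a) = C1*exp(sqrt(2)*a)


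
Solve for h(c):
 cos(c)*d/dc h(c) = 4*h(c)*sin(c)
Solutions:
 h(c) = C1/cos(c)^4


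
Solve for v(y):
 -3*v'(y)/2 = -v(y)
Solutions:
 v(y) = C1*exp(2*y/3)


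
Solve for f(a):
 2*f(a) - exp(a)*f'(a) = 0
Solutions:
 f(a) = C1*exp(-2*exp(-a))


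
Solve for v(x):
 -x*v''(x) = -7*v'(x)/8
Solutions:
 v(x) = C1 + C2*x^(15/8)


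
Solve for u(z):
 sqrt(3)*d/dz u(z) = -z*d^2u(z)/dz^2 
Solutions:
 u(z) = C1 + C2*z^(1 - sqrt(3))


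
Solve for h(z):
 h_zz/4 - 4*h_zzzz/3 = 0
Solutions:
 h(z) = C1 + C2*z + C3*exp(-sqrt(3)*z/4) + C4*exp(sqrt(3)*z/4)


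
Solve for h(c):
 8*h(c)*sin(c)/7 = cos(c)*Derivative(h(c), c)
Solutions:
 h(c) = C1/cos(c)^(8/7)


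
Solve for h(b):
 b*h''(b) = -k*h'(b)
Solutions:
 h(b) = C1 + b^(1 - re(k))*(C2*sin(log(b)*Abs(im(k))) + C3*cos(log(b)*im(k)))


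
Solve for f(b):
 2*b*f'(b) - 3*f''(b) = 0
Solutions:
 f(b) = C1 + C2*erfi(sqrt(3)*b/3)


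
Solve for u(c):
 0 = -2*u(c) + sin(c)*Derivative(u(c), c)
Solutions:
 u(c) = C1*(cos(c) - 1)/(cos(c) + 1)


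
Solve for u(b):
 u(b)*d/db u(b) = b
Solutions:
 u(b) = -sqrt(C1 + b^2)
 u(b) = sqrt(C1 + b^2)


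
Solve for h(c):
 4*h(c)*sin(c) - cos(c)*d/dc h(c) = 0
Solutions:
 h(c) = C1/cos(c)^4


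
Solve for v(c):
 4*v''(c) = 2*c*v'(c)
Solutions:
 v(c) = C1 + C2*erfi(c/2)


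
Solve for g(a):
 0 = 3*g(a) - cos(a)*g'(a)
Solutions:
 g(a) = C1*(sin(a) + 1)^(3/2)/(sin(a) - 1)^(3/2)


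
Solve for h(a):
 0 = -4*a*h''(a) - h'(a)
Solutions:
 h(a) = C1 + C2*a^(3/4)


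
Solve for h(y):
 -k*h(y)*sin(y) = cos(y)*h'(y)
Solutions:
 h(y) = C1*exp(k*log(cos(y)))


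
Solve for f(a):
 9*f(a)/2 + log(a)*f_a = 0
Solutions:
 f(a) = C1*exp(-9*li(a)/2)


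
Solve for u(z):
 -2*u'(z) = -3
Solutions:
 u(z) = C1 + 3*z/2


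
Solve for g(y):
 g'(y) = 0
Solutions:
 g(y) = C1


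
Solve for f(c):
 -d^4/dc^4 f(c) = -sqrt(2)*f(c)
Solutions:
 f(c) = C1*exp(-2^(1/8)*c) + C2*exp(2^(1/8)*c) + C3*sin(2^(1/8)*c) + C4*cos(2^(1/8)*c)


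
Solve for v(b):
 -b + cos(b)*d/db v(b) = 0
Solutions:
 v(b) = C1 + Integral(b/cos(b), b)


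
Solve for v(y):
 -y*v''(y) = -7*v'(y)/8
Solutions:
 v(y) = C1 + C2*y^(15/8)


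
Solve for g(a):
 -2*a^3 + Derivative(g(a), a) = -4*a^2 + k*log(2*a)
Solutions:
 g(a) = C1 + a^4/2 - 4*a^3/3 + a*k*log(a) - a*k + a*k*log(2)


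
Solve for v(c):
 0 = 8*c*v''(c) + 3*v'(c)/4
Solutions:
 v(c) = C1 + C2*c^(29/32)


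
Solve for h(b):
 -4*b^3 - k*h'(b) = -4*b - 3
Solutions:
 h(b) = C1 - b^4/k + 2*b^2/k + 3*b/k


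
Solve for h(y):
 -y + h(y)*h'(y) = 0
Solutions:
 h(y) = -sqrt(C1 + y^2)
 h(y) = sqrt(C1 + y^2)


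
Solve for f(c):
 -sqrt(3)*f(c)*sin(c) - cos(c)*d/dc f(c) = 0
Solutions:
 f(c) = C1*cos(c)^(sqrt(3))


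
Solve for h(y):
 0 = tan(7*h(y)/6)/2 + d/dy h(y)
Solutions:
 h(y) = -6*asin(C1*exp(-7*y/12))/7 + 6*pi/7
 h(y) = 6*asin(C1*exp(-7*y/12))/7


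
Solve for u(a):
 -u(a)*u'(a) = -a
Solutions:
 u(a) = -sqrt(C1 + a^2)
 u(a) = sqrt(C1 + a^2)


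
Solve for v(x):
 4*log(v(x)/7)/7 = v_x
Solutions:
 7*Integral(1/(-log(_y) + log(7)), (_y, v(x)))/4 = C1 - x


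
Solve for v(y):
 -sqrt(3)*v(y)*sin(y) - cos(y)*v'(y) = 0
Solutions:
 v(y) = C1*cos(y)^(sqrt(3))


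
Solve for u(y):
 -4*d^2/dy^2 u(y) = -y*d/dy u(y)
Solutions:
 u(y) = C1 + C2*erfi(sqrt(2)*y/4)


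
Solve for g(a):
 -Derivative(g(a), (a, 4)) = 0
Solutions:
 g(a) = C1 + C2*a + C3*a^2 + C4*a^3


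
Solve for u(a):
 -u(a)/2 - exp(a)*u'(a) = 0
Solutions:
 u(a) = C1*exp(exp(-a)/2)


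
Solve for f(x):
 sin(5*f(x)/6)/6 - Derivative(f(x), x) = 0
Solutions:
 -x/6 + 3*log(cos(5*f(x)/6) - 1)/5 - 3*log(cos(5*f(x)/6) + 1)/5 = C1


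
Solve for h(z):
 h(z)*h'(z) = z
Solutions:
 h(z) = -sqrt(C1 + z^2)
 h(z) = sqrt(C1 + z^2)


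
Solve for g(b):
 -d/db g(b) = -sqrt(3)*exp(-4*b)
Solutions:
 g(b) = C1 - sqrt(3)*exp(-4*b)/4


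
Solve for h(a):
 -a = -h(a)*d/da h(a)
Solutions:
 h(a) = -sqrt(C1 + a^2)
 h(a) = sqrt(C1 + a^2)


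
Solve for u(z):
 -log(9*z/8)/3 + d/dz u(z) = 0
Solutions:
 u(z) = C1 + z*log(z)/3 - z*log(2) - z/3 + 2*z*log(3)/3


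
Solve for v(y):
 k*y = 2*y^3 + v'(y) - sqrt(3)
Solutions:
 v(y) = C1 + k*y^2/2 - y^4/2 + sqrt(3)*y


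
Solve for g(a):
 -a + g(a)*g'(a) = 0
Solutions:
 g(a) = -sqrt(C1 + a^2)
 g(a) = sqrt(C1 + a^2)


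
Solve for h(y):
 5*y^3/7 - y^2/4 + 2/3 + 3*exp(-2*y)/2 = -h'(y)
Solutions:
 h(y) = C1 - 5*y^4/28 + y^3/12 - 2*y/3 + 3*exp(-2*y)/4


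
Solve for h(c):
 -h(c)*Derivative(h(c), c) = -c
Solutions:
 h(c) = -sqrt(C1 + c^2)
 h(c) = sqrt(C1 + c^2)


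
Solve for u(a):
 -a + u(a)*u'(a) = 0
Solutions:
 u(a) = -sqrt(C1 + a^2)
 u(a) = sqrt(C1 + a^2)


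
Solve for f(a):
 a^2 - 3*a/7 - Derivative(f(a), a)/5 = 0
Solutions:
 f(a) = C1 + 5*a^3/3 - 15*a^2/14


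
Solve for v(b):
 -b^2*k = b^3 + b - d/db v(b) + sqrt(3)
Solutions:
 v(b) = C1 + b^4/4 + b^3*k/3 + b^2/2 + sqrt(3)*b


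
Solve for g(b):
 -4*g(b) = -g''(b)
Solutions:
 g(b) = C1*exp(-2*b) + C2*exp(2*b)


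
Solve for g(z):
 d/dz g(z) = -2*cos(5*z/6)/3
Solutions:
 g(z) = C1 - 4*sin(5*z/6)/5


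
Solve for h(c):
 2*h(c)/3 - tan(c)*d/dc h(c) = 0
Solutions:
 h(c) = C1*sin(c)^(2/3)


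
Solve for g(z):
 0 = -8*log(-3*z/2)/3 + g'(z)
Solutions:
 g(z) = C1 + 8*z*log(-z)/3 + 8*z*(-1 - log(2) + log(3))/3


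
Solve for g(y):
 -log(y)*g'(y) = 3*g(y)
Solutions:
 g(y) = C1*exp(-3*li(y))


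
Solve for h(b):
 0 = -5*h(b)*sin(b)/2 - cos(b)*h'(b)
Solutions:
 h(b) = C1*cos(b)^(5/2)


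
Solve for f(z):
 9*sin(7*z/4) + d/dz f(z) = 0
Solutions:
 f(z) = C1 + 36*cos(7*z/4)/7


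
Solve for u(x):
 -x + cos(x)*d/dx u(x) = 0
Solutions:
 u(x) = C1 + Integral(x/cos(x), x)


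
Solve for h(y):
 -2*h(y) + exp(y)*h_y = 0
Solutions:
 h(y) = C1*exp(-2*exp(-y))


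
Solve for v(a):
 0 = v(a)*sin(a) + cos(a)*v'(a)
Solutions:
 v(a) = C1*cos(a)


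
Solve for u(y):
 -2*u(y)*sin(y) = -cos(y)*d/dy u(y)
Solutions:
 u(y) = C1/cos(y)^2


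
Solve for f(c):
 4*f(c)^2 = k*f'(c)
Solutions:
 f(c) = -k/(C1*k + 4*c)


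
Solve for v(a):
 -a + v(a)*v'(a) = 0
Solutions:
 v(a) = -sqrt(C1 + a^2)
 v(a) = sqrt(C1 + a^2)


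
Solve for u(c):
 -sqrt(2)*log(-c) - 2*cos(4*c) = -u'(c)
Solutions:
 u(c) = C1 + sqrt(2)*c*(log(-c) - 1) + sin(4*c)/2


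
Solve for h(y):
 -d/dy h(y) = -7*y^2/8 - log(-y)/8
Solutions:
 h(y) = C1 + 7*y^3/24 + y*log(-y)/8 - y/8


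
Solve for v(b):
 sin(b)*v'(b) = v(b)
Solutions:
 v(b) = C1*sqrt(cos(b) - 1)/sqrt(cos(b) + 1)


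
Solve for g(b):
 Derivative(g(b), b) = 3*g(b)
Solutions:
 g(b) = C1*exp(3*b)


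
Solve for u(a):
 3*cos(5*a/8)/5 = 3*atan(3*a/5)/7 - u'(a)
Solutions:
 u(a) = C1 + 3*a*atan(3*a/5)/7 - 5*log(9*a^2 + 25)/14 - 24*sin(5*a/8)/25


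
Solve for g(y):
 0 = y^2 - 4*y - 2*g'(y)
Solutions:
 g(y) = C1 + y^3/6 - y^2


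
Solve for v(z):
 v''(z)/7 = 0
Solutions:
 v(z) = C1 + C2*z


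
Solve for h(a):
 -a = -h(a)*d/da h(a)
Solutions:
 h(a) = -sqrt(C1 + a^2)
 h(a) = sqrt(C1 + a^2)


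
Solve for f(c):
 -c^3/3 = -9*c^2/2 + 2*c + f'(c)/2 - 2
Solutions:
 f(c) = C1 - c^4/6 + 3*c^3 - 2*c^2 + 4*c


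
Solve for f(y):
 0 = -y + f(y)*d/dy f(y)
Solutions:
 f(y) = -sqrt(C1 + y^2)
 f(y) = sqrt(C1 + y^2)


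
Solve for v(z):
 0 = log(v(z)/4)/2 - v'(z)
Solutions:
 2*Integral(1/(-log(_y) + 2*log(2)), (_y, v(z))) = C1 - z


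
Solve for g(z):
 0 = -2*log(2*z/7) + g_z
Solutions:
 g(z) = C1 + 2*z*log(z) + z*log(4/49) - 2*z


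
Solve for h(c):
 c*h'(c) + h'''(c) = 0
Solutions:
 h(c) = C1 + Integral(C2*airyai(-c) + C3*airybi(-c), c)


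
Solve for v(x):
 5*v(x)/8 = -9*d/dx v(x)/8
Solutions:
 v(x) = C1*exp(-5*x/9)


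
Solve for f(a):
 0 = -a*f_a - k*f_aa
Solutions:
 f(a) = C1 + C2*sqrt(k)*erf(sqrt(2)*a*sqrt(1/k)/2)


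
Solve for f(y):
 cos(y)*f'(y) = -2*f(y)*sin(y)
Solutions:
 f(y) = C1*cos(y)^2


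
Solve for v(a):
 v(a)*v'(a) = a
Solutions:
 v(a) = -sqrt(C1 + a^2)
 v(a) = sqrt(C1 + a^2)


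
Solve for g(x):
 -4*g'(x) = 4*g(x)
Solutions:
 g(x) = C1*exp(-x)


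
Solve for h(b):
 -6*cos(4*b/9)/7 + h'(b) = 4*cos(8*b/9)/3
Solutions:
 h(b) = C1 + 27*sin(4*b/9)/14 + 3*sin(8*b/9)/2


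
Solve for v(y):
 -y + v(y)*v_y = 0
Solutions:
 v(y) = -sqrt(C1 + y^2)
 v(y) = sqrt(C1 + y^2)


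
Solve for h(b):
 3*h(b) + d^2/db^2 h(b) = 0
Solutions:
 h(b) = C1*sin(sqrt(3)*b) + C2*cos(sqrt(3)*b)


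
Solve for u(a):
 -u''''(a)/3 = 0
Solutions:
 u(a) = C1 + C2*a + C3*a^2 + C4*a^3


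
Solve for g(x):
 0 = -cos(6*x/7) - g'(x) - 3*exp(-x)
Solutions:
 g(x) = C1 - 7*sin(6*x/7)/6 + 3*exp(-x)


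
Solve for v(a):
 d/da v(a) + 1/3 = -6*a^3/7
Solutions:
 v(a) = C1 - 3*a^4/14 - a/3


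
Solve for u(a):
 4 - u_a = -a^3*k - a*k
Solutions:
 u(a) = C1 + a^4*k/4 + a^2*k/2 + 4*a


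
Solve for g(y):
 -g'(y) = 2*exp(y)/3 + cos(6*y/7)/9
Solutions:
 g(y) = C1 - 2*exp(y)/3 - 7*sin(6*y/7)/54


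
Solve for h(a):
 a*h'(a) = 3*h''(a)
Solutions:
 h(a) = C1 + C2*erfi(sqrt(6)*a/6)


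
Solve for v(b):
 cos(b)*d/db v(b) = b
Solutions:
 v(b) = C1 + Integral(b/cos(b), b)


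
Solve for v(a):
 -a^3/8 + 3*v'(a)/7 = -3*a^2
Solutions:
 v(a) = C1 + 7*a^4/96 - 7*a^3/3


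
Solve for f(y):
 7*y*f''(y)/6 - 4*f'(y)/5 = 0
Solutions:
 f(y) = C1 + C2*y^(59/35)


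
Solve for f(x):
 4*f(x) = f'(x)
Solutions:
 f(x) = C1*exp(4*x)


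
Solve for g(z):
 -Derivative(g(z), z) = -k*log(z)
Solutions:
 g(z) = C1 + k*z*log(z) - k*z


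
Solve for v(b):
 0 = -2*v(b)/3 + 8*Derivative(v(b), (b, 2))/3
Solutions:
 v(b) = C1*exp(-b/2) + C2*exp(b/2)


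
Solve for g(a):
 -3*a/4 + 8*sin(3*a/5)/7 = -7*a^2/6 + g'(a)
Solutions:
 g(a) = C1 + 7*a^3/18 - 3*a^2/8 - 40*cos(3*a/5)/21


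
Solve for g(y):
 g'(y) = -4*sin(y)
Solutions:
 g(y) = C1 + 4*cos(y)


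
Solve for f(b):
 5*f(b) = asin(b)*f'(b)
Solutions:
 f(b) = C1*exp(5*Integral(1/asin(b), b))


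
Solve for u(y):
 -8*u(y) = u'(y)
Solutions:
 u(y) = C1*exp(-8*y)


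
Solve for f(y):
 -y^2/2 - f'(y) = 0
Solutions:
 f(y) = C1 - y^3/6


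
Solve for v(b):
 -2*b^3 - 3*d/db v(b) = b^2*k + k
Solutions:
 v(b) = C1 - b^4/6 - b^3*k/9 - b*k/3


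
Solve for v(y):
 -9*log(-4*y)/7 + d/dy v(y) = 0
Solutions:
 v(y) = C1 + 9*y*log(-y)/7 + 9*y*(-1 + 2*log(2))/7


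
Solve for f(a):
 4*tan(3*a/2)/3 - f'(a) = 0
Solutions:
 f(a) = C1 - 8*log(cos(3*a/2))/9


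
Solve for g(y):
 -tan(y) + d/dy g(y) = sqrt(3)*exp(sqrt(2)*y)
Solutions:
 g(y) = C1 + sqrt(6)*exp(sqrt(2)*y)/2 - log(cos(y))


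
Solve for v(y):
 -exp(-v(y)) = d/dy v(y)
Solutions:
 v(y) = log(C1 - y)


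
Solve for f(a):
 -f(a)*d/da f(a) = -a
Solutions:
 f(a) = -sqrt(C1 + a^2)
 f(a) = sqrt(C1 + a^2)


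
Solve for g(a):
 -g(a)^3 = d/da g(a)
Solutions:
 g(a) = -sqrt(2)*sqrt(-1/(C1 - a))/2
 g(a) = sqrt(2)*sqrt(-1/(C1 - a))/2


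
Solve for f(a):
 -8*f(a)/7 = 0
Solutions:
 f(a) = 0


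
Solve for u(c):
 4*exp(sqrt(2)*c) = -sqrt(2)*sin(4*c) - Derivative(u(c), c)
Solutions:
 u(c) = C1 - 2*sqrt(2)*exp(sqrt(2)*c) + sqrt(2)*cos(4*c)/4


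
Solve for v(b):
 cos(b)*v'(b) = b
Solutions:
 v(b) = C1 + Integral(b/cos(b), b)


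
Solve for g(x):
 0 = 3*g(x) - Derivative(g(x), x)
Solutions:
 g(x) = C1*exp(3*x)


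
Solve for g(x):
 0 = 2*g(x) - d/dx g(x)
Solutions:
 g(x) = C1*exp(2*x)


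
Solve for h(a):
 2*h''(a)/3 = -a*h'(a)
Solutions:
 h(a) = C1 + C2*erf(sqrt(3)*a/2)


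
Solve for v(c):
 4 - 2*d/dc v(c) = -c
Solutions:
 v(c) = C1 + c^2/4 + 2*c


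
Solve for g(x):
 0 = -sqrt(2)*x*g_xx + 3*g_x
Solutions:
 g(x) = C1 + C2*x^(1 + 3*sqrt(2)/2)


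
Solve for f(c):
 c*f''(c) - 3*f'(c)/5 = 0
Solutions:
 f(c) = C1 + C2*c^(8/5)


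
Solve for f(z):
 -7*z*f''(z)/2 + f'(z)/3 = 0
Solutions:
 f(z) = C1 + C2*z^(23/21)


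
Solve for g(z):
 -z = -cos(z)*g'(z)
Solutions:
 g(z) = C1 + Integral(z/cos(z), z)


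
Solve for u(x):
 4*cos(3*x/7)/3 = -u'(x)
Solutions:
 u(x) = C1 - 28*sin(3*x/7)/9


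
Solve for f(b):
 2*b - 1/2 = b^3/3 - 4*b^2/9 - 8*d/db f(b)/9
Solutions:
 f(b) = C1 + 3*b^4/32 - b^3/6 - 9*b^2/8 + 9*b/16


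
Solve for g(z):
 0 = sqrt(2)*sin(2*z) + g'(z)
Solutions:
 g(z) = C1 + sqrt(2)*cos(2*z)/2


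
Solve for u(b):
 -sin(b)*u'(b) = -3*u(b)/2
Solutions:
 u(b) = C1*(cos(b) - 1)^(3/4)/(cos(b) + 1)^(3/4)


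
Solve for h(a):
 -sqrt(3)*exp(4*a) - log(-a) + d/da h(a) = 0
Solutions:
 h(a) = C1 + a*log(-a) - a + sqrt(3)*exp(4*a)/4


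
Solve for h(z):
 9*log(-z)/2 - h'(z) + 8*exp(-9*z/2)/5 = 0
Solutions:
 h(z) = C1 + 9*z*log(-z)/2 - 9*z/2 - 16*exp(-9*z/2)/45


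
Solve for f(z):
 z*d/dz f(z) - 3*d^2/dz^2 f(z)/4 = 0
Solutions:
 f(z) = C1 + C2*erfi(sqrt(6)*z/3)


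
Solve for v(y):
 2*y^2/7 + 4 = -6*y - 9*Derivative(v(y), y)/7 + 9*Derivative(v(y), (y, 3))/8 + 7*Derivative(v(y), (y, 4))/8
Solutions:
 v(y) = C1 + C2*exp(-y*(3*3^(1/3)/(2*sqrt(154) + 25)^(1/3) + 6 + 3^(2/3)*(2*sqrt(154) + 25)^(1/3))/14)*sin(3*3^(1/6)*y*(-(2*sqrt(154) + 25)^(1/3) + 3^(2/3)/(2*sqrt(154) + 25)^(1/3))/14) + C3*exp(-y*(3*3^(1/3)/(2*sqrt(154) + 25)^(1/3) + 6 + 3^(2/3)*(2*sqrt(154) + 25)^(1/3))/14)*cos(3*3^(1/6)*y*(-(2*sqrt(154) + 25)^(1/3) + 3^(2/3)/(2*sqrt(154) + 25)^(1/3))/14) + C4*exp(y*(-3 + 3*3^(1/3)/(2*sqrt(154) + 25)^(1/3) + 3^(2/3)*(2*sqrt(154) + 25)^(1/3))/7) - 2*y^3/27 - 7*y^2/3 - 7*y/2


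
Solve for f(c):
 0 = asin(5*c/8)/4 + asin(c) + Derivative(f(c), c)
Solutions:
 f(c) = C1 - c*asin(5*c/8)/4 - c*asin(c) - sqrt(1 - c^2) - sqrt(64 - 25*c^2)/20


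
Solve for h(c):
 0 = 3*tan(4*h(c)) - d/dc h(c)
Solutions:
 h(c) = -asin(C1*exp(12*c))/4 + pi/4
 h(c) = asin(C1*exp(12*c))/4


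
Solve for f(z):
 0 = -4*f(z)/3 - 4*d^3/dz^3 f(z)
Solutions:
 f(z) = C3*exp(-3^(2/3)*z/3) + (C1*sin(3^(1/6)*z/2) + C2*cos(3^(1/6)*z/2))*exp(3^(2/3)*z/6)


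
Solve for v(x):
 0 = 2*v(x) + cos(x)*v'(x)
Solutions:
 v(x) = C1*(sin(x) - 1)/(sin(x) + 1)


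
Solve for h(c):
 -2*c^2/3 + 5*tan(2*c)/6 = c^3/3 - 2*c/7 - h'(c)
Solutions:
 h(c) = C1 + c^4/12 + 2*c^3/9 - c^2/7 + 5*log(cos(2*c))/12


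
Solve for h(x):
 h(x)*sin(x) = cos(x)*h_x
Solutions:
 h(x) = C1/cos(x)


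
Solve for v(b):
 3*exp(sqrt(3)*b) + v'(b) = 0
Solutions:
 v(b) = C1 - sqrt(3)*exp(sqrt(3)*b)


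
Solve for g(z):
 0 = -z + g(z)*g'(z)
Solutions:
 g(z) = -sqrt(C1 + z^2)
 g(z) = sqrt(C1 + z^2)


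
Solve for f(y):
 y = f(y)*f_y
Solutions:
 f(y) = -sqrt(C1 + y^2)
 f(y) = sqrt(C1 + y^2)


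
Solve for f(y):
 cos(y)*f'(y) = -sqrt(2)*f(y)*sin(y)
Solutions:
 f(y) = C1*cos(y)^(sqrt(2))


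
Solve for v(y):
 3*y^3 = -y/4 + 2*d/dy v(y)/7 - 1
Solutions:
 v(y) = C1 + 21*y^4/8 + 7*y^2/16 + 7*y/2


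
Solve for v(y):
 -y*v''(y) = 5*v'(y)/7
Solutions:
 v(y) = C1 + C2*y^(2/7)


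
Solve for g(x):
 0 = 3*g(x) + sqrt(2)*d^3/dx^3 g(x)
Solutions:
 g(x) = C3*exp(-2^(5/6)*3^(1/3)*x/2) + (C1*sin(6^(5/6)*x/4) + C2*cos(6^(5/6)*x/4))*exp(2^(5/6)*3^(1/3)*x/4)


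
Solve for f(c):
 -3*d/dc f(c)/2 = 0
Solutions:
 f(c) = C1


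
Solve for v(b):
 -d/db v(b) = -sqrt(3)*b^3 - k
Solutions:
 v(b) = C1 + sqrt(3)*b^4/4 + b*k


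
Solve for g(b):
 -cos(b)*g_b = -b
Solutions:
 g(b) = C1 + Integral(b/cos(b), b)


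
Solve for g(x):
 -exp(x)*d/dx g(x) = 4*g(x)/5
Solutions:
 g(x) = C1*exp(4*exp(-x)/5)


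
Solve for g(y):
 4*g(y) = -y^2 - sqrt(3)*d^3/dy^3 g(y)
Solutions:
 g(y) = C3*exp(-2^(2/3)*3^(5/6)*y/3) - y^2/4 + (C1*sin(2^(2/3)*3^(1/3)*y/2) + C2*cos(2^(2/3)*3^(1/3)*y/2))*exp(2^(2/3)*3^(5/6)*y/6)


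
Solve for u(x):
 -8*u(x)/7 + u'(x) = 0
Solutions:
 u(x) = C1*exp(8*x/7)


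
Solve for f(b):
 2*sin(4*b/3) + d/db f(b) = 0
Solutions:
 f(b) = C1 + 3*cos(4*b/3)/2


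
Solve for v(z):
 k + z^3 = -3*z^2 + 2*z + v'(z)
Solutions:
 v(z) = C1 + k*z + z^4/4 + z^3 - z^2
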